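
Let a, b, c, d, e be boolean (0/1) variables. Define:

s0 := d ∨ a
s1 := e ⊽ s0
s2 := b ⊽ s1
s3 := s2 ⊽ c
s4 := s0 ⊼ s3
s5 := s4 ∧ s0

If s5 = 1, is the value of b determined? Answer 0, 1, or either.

Both values of b occur among assignments with s5 = 1:
  b=0: a=0, b=0, c=0, d=1, e=0
  b=1: a=0, b=1, c=1, d=1, e=0

either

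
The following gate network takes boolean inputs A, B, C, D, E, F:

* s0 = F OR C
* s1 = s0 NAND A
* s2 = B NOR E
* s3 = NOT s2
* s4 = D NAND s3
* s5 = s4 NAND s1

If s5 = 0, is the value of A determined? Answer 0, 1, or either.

Both values of A occur among assignments with s5 = 0:
  A=0: A=0, B=0, C=0, D=0, E=0, F=0
  A=1: A=1, B=0, C=0, D=0, E=0, F=0

either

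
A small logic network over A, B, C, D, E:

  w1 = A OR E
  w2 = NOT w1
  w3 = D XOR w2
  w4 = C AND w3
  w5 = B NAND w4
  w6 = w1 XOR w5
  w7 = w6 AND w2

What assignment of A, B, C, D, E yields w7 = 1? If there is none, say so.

Check with A=0, B=1, C=0, D=0, E=0:
w1 = A OR E = 0 OR 0 = 0
w2 = NOT w1 = NOT 0 = 1
w3 = D XOR w2 = 0 XOR 1 = 1
w4 = C AND w3 = 0 AND 1 = 0
w5 = B NAND w4 = 1 NAND 0 = 1
w6 = w1 XOR w5 = 0 XOR 1 = 1
w7 = w6 AND w2 = 1 AND 1 = 1
So w7 = 1 as required.

A=0, B=1, C=0, D=0, E=0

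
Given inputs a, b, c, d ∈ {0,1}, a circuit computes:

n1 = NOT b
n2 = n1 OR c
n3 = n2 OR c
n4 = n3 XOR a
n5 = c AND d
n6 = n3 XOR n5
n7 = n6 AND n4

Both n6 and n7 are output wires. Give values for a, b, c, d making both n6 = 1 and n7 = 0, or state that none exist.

Check with a=1, b=0, c=1, d=0:
n1 = NOT b = NOT 0 = 1
n2 = n1 OR c = 1 OR 1 = 1
n3 = n2 OR c = 1 OR 1 = 1
n4 = n3 XOR a = 1 XOR 1 = 0
n5 = c AND d = 1 AND 0 = 0
n6 = n3 XOR n5 = 1 XOR 0 = 1
n7 = n6 AND n4 = 1 AND 0 = 0
So n6 = 1 and n7 = 0.

a=1, b=0, c=1, d=0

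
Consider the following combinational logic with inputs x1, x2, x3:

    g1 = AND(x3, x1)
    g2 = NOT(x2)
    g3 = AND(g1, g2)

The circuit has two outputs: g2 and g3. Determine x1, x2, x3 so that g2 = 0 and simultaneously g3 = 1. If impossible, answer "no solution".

Across all 8 input combinations, none give both g2 = 0 and g3 = 1.

no solution exists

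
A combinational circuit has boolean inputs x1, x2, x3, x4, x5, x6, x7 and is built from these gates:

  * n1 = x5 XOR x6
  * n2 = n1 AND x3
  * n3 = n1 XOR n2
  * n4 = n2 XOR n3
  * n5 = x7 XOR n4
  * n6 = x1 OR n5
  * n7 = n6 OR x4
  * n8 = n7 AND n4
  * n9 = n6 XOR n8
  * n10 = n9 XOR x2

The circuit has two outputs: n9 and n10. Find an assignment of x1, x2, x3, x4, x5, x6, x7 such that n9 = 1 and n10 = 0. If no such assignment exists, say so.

Check with x1=1, x2=1, x3=1, x4=0, x5=0, x6=0, x7=0:
n1 = x5 XOR x6 = 0 XOR 0 = 0
n2 = n1 AND x3 = 0 AND 1 = 0
n3 = n1 XOR n2 = 0 XOR 0 = 0
n4 = n2 XOR n3 = 0 XOR 0 = 0
n5 = x7 XOR n4 = 0 XOR 0 = 0
n6 = x1 OR n5 = 1 OR 0 = 1
n7 = n6 OR x4 = 1 OR 0 = 1
n8 = n7 AND n4 = 1 AND 0 = 0
n9 = n6 XOR n8 = 1 XOR 0 = 1
n10 = n9 XOR x2 = 1 XOR 1 = 0
So n9 = 1 and n10 = 0.

x1=1, x2=1, x3=1, x4=0, x5=0, x6=0, x7=0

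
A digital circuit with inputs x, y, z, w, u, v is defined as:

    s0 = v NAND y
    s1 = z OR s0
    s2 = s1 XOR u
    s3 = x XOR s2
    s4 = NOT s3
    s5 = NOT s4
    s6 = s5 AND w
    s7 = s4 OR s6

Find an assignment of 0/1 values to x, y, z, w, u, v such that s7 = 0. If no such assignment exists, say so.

x=0, y=0, z=1, w=0, u=0, v=1

s7 = s4 OR s6 must be 0, so both s4 = 0 and s6 = 0.
s4 = NOT s3 must be 0, so s3 = 1.
s6 = s5 AND w must be 0, so at least one of s5, w is 0.
Check with x=0, y=0, z=1, w=0, u=0, v=1:
s0 = v NAND y = 1 NAND 0 = 1
s1 = z OR s0 = 1 OR 1 = 1
s2 = s1 XOR u = 1 XOR 0 = 1
s3 = x XOR s2 = 0 XOR 1 = 1
s4 = NOT s3 = NOT 1 = 0
s5 = NOT s4 = NOT 0 = 1
s6 = s5 AND w = 1 AND 0 = 0
s7 = s4 OR s6 = 0 OR 0 = 0
So s7 = 0 as required.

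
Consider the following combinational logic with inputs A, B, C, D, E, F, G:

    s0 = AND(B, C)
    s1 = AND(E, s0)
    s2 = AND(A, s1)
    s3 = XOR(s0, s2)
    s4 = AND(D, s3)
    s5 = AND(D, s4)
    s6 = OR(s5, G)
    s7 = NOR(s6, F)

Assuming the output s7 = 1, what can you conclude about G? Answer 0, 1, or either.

s7 = NOR(s6, F) must be 1, so both s6 = 0 and F = 0.
s6 = OR(s5, G) must be 0, so both s5 = 0 and G = 0.
s5 = AND(D, s4) must be 0, so at least one of D, s4 is 0.
Every assignment with s7 = 1 has G = 0; there are 29 such assignment(s).

0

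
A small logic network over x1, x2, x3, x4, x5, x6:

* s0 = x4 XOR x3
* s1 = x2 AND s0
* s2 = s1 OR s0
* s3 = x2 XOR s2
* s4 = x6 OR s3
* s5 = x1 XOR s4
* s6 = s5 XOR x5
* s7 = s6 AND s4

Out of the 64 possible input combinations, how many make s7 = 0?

s7 = s6 AND s4 must be 0, so at least one of s6, s4 is 0.
Enumerating the 64 input combinations, 40 give s7 = 0 and 24 give s7 = 1.

40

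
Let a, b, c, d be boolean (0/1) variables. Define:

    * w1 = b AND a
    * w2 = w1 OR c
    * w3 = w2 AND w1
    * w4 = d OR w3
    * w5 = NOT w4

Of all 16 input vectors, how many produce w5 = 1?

w5 = NOT w4 must be 1, so w4 = 0.
w4 = d OR w3 must be 0, so both d = 0 and w3 = 0.
w3 = w2 AND w1 must be 0, so at least one of w2, w1 is 0.
Satisfying assignments:
  a=0, b=0, c=0, d=0
  a=0, b=0, c=1, d=0
  a=0, b=1, c=0, d=0
  a=0, b=1, c=1, d=0
  a=1, b=0, c=0, d=0
  a=1, b=0, c=1, d=0

6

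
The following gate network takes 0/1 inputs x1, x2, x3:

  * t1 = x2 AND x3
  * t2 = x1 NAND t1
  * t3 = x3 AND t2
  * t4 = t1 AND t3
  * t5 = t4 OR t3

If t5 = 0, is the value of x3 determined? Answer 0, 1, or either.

either

Both values of x3 occur among assignments with t5 = 0:
  x3=0: x1=0, x2=0, x3=0
  x3=1: x1=1, x2=1, x3=1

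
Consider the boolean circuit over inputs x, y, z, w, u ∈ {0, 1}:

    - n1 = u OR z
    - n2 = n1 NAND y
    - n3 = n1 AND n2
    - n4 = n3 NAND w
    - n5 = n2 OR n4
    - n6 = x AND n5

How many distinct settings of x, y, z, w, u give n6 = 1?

n6 = x AND n5 must be 1, so both x = 1 and n5 = 1.
n5 = n2 OR n4 must be 1, so at least one of n2, n4 is 1.
Enumerating the 32 input combinations, 16 give n6 = 1 and 16 give n6 = 0.

16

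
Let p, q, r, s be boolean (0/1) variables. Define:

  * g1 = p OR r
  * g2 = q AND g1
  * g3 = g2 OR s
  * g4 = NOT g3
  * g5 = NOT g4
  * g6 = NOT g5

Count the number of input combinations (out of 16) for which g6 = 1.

g6 = NOT g5 must be 1, so g5 = 0.
g5 = NOT g4 must be 0, so g4 = 1.
Enumerating the 16 input combinations, 5 give g6 = 1 and 11 give g6 = 0.

5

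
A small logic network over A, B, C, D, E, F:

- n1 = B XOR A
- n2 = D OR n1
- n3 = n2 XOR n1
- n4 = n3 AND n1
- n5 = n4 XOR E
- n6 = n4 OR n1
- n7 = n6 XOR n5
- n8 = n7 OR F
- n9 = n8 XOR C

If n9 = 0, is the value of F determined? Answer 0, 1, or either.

either

Both values of F occur among assignments with n9 = 0:
  F=0: A=0, B=0, C=0, D=0, E=0, F=0
  F=1: A=0, B=0, C=1, D=0, E=0, F=1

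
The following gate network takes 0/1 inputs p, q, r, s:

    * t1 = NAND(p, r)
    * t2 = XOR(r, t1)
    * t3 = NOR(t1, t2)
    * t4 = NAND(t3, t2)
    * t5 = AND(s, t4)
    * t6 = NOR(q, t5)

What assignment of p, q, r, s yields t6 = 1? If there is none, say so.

t6 = NOR(q, t5) must be 1, so both q = 0 and t5 = 0.
t5 = AND(s, t4) must be 0, so at least one of s, t4 is 0.
Check with p=1, q=0, r=0, s=0:
t1 = NAND(p, r) = NAND(1, 0) = 1
t2 = XOR(r, t1) = XOR(0, 1) = 1
t3 = NOR(t1, t2) = NOR(1, 1) = 0
t4 = NAND(t3, t2) = NAND(0, 1) = 1
t5 = AND(s, t4) = AND(0, 1) = 0
t6 = NOR(q, t5) = NOR(0, 0) = 1
So t6 = 1 as required.

p=1, q=0, r=0, s=0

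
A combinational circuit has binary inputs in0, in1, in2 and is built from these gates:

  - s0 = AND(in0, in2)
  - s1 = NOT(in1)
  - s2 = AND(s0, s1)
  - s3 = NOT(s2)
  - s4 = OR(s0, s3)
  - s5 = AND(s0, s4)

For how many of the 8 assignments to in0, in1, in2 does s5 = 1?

2

s5 = AND(s0, s4) must be 1, so both s0 = 1 and s4 = 1.
Satisfying assignments:
  in0=1, in1=0, in2=1
  in0=1, in1=1, in2=1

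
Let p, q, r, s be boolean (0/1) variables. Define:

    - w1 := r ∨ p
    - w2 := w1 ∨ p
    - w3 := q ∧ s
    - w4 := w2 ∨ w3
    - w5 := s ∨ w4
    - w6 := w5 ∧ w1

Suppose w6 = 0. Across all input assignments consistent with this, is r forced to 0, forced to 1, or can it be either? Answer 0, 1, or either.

w6 = w5 ∧ w1 must be 0, so at least one of w5, w1 is 0.
Every assignment with w6 = 0 has r = 0; there are 4 such assignment(s).
  p=0, q=0, r=0, s=0
  p=0, q=0, r=0, s=1
  p=0, q=1, r=0, s=0
  p=0, q=1, r=0, s=1

0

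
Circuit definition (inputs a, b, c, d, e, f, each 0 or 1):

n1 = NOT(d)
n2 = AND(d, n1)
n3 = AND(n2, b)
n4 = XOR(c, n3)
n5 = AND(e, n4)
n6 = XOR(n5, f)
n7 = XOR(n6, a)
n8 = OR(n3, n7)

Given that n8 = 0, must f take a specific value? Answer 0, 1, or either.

Both values of f occur among assignments with n8 = 0:
  f=0: a=0, b=0, c=0, d=0, e=0, f=0
  f=1: a=0, b=0, c=1, d=0, e=1, f=1

either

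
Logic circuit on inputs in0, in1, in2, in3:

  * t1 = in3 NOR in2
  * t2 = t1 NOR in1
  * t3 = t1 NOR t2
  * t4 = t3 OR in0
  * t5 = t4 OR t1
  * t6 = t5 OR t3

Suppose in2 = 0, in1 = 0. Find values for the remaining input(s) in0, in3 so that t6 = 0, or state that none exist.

t6 = t5 OR t3 must be 0, so both t5 = 0 and t3 = 0.
Check with in2 = 0, in1 = 0 and in0=0, in3=1:
t1 = in3 NOR in2 = 1 NOR 0 = 0
t2 = t1 NOR in1 = 0 NOR 0 = 1
t3 = t1 NOR t2 = 0 NOR 1 = 0
t4 = t3 OR in0 = 0 OR 0 = 0
t5 = t4 OR t1 = 0 OR 0 = 0
t6 = t5 OR t3 = 0 OR 0 = 0
So t6 = 0.

in0=0, in3=1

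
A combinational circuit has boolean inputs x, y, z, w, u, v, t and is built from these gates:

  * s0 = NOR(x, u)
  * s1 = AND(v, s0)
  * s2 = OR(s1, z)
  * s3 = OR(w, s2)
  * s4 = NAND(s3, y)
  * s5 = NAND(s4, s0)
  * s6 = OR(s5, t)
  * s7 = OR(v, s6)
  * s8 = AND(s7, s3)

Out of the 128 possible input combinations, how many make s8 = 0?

31

s8 = AND(s7, s3) must be 0, so at least one of s7, s3 is 0.
Enumerating the 128 input combinations, 31 give s8 = 0 and 97 give s8 = 1.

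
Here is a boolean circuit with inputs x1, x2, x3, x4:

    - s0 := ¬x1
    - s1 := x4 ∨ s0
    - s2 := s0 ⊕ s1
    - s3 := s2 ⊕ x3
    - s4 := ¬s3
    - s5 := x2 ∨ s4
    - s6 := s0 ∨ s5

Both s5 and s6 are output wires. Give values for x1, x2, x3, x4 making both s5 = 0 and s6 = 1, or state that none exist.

Check with x1=0 x2=0 x3=1 x4=0:
s0 = ¬x1 = ¬0 = 1
s1 = x4 ∨ s0 = 0 ∨ 1 = 1
s2 = s0 ⊕ s1 = 1 ⊕ 1 = 0
s3 = s2 ⊕ x3 = 0 ⊕ 1 = 1
s4 = ¬s3 = ¬1 = 0
s5 = x2 ∨ s4 = 0 ∨ 0 = 0
s6 = s0 ∨ s5 = 1 ∨ 0 = 1
So s5 = 0 and s6 = 1.

x1=0 x2=0 x3=1 x4=0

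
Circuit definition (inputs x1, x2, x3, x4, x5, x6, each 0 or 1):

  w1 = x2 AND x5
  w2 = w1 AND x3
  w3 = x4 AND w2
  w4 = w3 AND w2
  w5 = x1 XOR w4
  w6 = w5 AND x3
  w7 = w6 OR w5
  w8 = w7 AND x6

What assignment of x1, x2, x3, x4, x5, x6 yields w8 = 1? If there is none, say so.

w8 = w7 AND x6 must be 1, so both w7 = 1 and x6 = 1.
w7 = w6 OR w5 must be 1, so at least one of w6, w5 is 1.
Check with x1=1, x2=0, x3=0, x4=0, x5=1, x6=1:
w1 = x2 AND x5 = 0 AND 1 = 0
w2 = w1 AND x3 = 0 AND 0 = 0
w3 = x4 AND w2 = 0 AND 0 = 0
w4 = w3 AND w2 = 0 AND 0 = 0
w5 = x1 XOR w4 = 1 XOR 0 = 1
w6 = w5 AND x3 = 1 AND 0 = 0
w7 = w6 OR w5 = 0 OR 1 = 1
w8 = w7 AND x6 = 1 AND 1 = 1
So w8 = 1 as required.

x1=1, x2=0, x3=0, x4=0, x5=1, x6=1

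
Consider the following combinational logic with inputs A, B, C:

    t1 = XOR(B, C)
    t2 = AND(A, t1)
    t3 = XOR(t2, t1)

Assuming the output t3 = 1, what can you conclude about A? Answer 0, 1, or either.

0

t3 = XOR(t2, t1) must be 1, so t2 and t1 differ.
Every assignment with t3 = 1 has A = 0; there are 2 such assignment(s).
  A=0, B=0, C=1
  A=0, B=1, C=0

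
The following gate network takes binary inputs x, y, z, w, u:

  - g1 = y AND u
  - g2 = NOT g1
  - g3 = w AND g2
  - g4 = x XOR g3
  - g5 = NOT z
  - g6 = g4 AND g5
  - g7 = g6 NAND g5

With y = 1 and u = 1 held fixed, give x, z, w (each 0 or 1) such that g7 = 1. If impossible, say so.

x=0, z=1, w=0

g7 = g6 NAND g5 must be 1, so at least one of g6, g5 is 0.
Check with y = 1 and u = 1 and x=0, z=1, w=0:
g1 = y AND u = 1 AND 1 = 1
g2 = NOT g1 = NOT 1 = 0
g3 = w AND g2 = 0 AND 0 = 0
g4 = x XOR g3 = 0 XOR 0 = 0
g5 = NOT z = NOT 1 = 0
g6 = g4 AND g5 = 0 AND 0 = 0
g7 = g6 NAND g5 = 0 NAND 0 = 1
So g7 = 1.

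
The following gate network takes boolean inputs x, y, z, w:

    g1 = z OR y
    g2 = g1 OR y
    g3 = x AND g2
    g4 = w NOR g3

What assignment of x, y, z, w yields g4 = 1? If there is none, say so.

x=0, y=1, z=0, w=0

g4 = w NOR g3 must be 1, so both w = 0 and g3 = 0.
Check with x=0, y=1, z=0, w=0:
g1 = z OR y = 0 OR 1 = 1
g2 = g1 OR y = 1 OR 1 = 1
g3 = x AND g2 = 0 AND 1 = 0
g4 = w NOR g3 = 0 NOR 0 = 1
So g4 = 1 as required.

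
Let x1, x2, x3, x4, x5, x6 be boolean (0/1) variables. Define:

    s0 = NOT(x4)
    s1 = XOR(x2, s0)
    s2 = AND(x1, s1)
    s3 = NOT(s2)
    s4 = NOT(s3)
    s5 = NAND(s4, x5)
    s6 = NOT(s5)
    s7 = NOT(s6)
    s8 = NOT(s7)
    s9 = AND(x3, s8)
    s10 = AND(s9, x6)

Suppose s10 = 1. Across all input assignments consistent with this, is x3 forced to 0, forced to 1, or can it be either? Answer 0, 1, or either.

s10 = AND(s9, x6) must be 1, so both s9 = 1 and x6 = 1.
s9 = AND(x3, s8) must be 1, so both x3 = 1 and s8 = 1.
Every assignment with s10 = 1 has x3 = 1; there are 2 such assignment(s).
  x1=1, x2=0, x3=1, x4=0, x5=1, x6=1
  x1=1, x2=1, x3=1, x4=1, x5=1, x6=1

1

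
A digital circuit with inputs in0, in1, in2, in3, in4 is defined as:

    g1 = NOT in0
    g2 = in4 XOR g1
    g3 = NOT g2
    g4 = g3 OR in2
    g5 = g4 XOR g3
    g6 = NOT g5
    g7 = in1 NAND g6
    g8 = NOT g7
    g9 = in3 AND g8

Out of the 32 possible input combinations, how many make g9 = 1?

g9 = in3 AND g8 must be 1, so both in3 = 1 and g8 = 1.
g8 = NOT g7 must be 1, so g7 = 0.
Satisfying assignments:
  in0=0, in1=1, in2=0, in3=1, in4=0
  in0=0, in1=1, in2=0, in3=1, in4=1
  in0=0, in1=1, in2=1, in3=1, in4=1
  in0=1, in1=1, in2=0, in3=1, in4=0
  in0=1, in1=1, in2=0, in3=1, in4=1
  in0=1, in1=1, in2=1, in3=1, in4=0

6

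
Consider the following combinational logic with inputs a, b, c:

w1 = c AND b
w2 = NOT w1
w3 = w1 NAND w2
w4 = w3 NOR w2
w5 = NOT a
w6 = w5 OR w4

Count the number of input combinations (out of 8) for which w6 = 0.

w6 = w5 OR w4 must be 0, so both w5 = 0 and w4 = 0.
Satisfying assignments:
  a=1, b=0, c=0
  a=1, b=0, c=1
  a=1, b=1, c=0
  a=1, b=1, c=1

4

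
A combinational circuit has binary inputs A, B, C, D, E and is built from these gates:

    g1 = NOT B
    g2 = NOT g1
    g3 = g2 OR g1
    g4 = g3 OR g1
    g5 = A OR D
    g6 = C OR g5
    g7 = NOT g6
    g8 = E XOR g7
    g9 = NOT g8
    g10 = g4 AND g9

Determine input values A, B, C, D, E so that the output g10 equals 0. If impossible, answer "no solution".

A=1, B=0, C=1, D=1, E=1

g10 = g4 AND g9 must be 0, so at least one of g4, g9 is 0.
Check with A=1, B=0, C=1, D=1, E=1:
g1 = NOT B = NOT 0 = 1
g2 = NOT g1 = NOT 1 = 0
g3 = g2 OR g1 = 0 OR 1 = 1
g4 = g3 OR g1 = 1 OR 1 = 1
g5 = A OR D = 1 OR 1 = 1
g6 = C OR g5 = 1 OR 1 = 1
g7 = NOT g6 = NOT 1 = 0
g8 = E XOR g7 = 1 XOR 0 = 1
g9 = NOT g8 = NOT 1 = 0
g10 = g4 AND g9 = 1 AND 0 = 0
So g10 = 0 as required.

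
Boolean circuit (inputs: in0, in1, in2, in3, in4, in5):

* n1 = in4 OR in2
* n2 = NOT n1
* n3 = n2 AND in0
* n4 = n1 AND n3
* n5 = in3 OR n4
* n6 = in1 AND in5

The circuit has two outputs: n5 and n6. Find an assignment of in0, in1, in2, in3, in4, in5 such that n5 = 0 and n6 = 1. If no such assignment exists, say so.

in0=0, in1=1, in2=0, in3=0, in4=0, in5=1

Check with in0=0, in1=1, in2=0, in3=0, in4=0, in5=1:
n1 = in4 OR in2 = 0 OR 0 = 0
n2 = NOT n1 = NOT 0 = 1
n3 = n2 AND in0 = 1 AND 0 = 0
n4 = n1 AND n3 = 0 AND 0 = 0
n5 = in3 OR n4 = 0 OR 0 = 0
n6 = in1 AND in5 = 1 AND 1 = 1
So n5 = 0 and n6 = 1.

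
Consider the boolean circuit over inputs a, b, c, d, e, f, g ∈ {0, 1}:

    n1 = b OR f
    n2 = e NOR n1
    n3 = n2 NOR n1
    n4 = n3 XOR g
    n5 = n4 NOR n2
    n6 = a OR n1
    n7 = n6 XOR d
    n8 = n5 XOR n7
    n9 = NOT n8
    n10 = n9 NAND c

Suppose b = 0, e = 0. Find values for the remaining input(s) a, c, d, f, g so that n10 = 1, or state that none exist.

a=1, c=1, d=0, f=0, g=0

n10 = n9 NAND c must be 1, so at least one of n9, c is 0.
Check with b = 0, e = 0 and a=1, c=1, d=0, f=0, g=0:
n1 = b OR f = 0 OR 0 = 0
n2 = e NOR n1 = 0 NOR 0 = 1
n3 = n2 NOR n1 = 1 NOR 0 = 0
n4 = n3 XOR g = 0 XOR 0 = 0
n5 = n4 NOR n2 = 0 NOR 1 = 0
n6 = a OR n1 = 1 OR 0 = 1
n7 = n6 XOR d = 1 XOR 0 = 1
n8 = n5 XOR n7 = 0 XOR 1 = 1
n9 = NOT n8 = NOT 1 = 0
n10 = n9 NAND c = 0 NAND 1 = 1
So n10 = 1.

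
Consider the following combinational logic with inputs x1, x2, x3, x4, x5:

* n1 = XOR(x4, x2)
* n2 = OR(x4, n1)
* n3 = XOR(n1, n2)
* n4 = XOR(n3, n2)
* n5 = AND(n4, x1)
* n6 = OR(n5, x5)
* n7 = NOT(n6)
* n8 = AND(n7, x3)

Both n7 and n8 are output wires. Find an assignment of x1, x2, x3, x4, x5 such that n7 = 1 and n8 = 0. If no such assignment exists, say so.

x1=0 x2=0 x3=0 x4=1 x5=0

Check with x1=0 x2=0 x3=0 x4=1 x5=0:
n1 = XOR(x4, x2) = XOR(1, 0) = 1
n2 = OR(x4, n1) = OR(1, 1) = 1
n3 = XOR(n1, n2) = XOR(1, 1) = 0
n4 = XOR(n3, n2) = XOR(0, 1) = 1
n5 = AND(n4, x1) = AND(1, 0) = 0
n6 = OR(n5, x5) = OR(0, 0) = 0
n7 = NOT(n6) = NOT 0 = 1
n8 = AND(n7, x3) = AND(1, 0) = 0
So n7 = 1 and n8 = 0.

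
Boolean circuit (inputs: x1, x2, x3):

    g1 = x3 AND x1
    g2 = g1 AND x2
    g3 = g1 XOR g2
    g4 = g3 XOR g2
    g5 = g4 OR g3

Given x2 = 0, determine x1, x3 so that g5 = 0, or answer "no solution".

Check with x2 = 0 and x1=1, x3=0:
g1 = x3 AND x1 = 0 AND 1 = 0
g2 = g1 AND x2 = 0 AND 0 = 0
g3 = g1 XOR g2 = 0 XOR 0 = 0
g4 = g3 XOR g2 = 0 XOR 0 = 0
g5 = g4 OR g3 = 0 OR 0 = 0
So g5 = 0.

x1=1, x3=0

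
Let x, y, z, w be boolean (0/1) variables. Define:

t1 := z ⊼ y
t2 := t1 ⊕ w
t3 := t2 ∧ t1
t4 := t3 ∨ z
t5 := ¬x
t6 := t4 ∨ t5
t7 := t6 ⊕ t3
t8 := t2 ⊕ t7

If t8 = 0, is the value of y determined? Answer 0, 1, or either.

either

Both values of y occur among assignments with t8 = 0:
  y=0: x=1, y=0, z=0, w=1
  y=1: x=0, y=1, z=1, w=1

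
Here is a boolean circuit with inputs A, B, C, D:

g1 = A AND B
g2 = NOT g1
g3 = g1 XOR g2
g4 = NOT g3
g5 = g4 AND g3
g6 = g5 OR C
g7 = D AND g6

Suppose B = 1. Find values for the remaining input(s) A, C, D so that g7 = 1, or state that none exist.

A=1, C=1, D=1

Check with B = 1 and A=1, C=1, D=1:
g1 = A AND B = 1 AND 1 = 1
g2 = NOT g1 = NOT 1 = 0
g3 = g1 XOR g2 = 1 XOR 0 = 1
g4 = NOT g3 = NOT 1 = 0
g5 = g4 AND g3 = 0 AND 1 = 0
g6 = g5 OR C = 0 OR 1 = 1
g7 = D AND g6 = 1 AND 1 = 1
So g7 = 1.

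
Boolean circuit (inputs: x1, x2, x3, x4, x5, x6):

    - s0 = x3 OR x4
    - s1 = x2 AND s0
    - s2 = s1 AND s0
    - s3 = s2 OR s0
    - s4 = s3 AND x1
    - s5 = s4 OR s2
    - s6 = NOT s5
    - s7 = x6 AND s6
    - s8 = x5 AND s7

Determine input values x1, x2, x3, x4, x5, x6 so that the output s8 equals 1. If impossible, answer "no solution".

Check with x1=0 x2=0 x3=0 x4=1 x5=1 x6=1:
s0 = x3 OR x4 = 0 OR 1 = 1
s1 = x2 AND s0 = 0 AND 1 = 0
s2 = s1 AND s0 = 0 AND 1 = 0
s3 = s2 OR s0 = 0 OR 1 = 1
s4 = s3 AND x1 = 1 AND 0 = 0
s5 = s4 OR s2 = 0 OR 0 = 0
s6 = NOT s5 = NOT 0 = 1
s7 = x6 AND s6 = 1 AND 1 = 1
s8 = x5 AND s7 = 1 AND 1 = 1
So s8 = 1 as required.

x1=0 x2=0 x3=0 x4=1 x5=1 x6=1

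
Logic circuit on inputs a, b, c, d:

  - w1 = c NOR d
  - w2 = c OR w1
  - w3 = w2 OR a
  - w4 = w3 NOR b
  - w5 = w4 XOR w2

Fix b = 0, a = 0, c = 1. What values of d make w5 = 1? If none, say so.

d=0

w5 = w4 XOR w2 must be 1, so w4 and w2 differ.
Check with b = 0, a = 0, c = 1 and d=0:
w1 = c NOR d = 1 NOR 0 = 0
w2 = c OR w1 = 1 OR 0 = 1
w3 = w2 OR a = 1 OR 0 = 1
w4 = w3 NOR b = 1 NOR 0 = 0
w5 = w4 XOR w2 = 0 XOR 1 = 1
So w5 = 1.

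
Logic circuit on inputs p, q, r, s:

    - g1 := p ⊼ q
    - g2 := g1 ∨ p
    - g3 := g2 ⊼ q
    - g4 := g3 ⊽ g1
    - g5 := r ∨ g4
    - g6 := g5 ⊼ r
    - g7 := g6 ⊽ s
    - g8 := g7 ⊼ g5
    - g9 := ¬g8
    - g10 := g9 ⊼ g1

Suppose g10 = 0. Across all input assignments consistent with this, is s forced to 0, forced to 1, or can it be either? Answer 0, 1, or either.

g10 = g9 ⊼ g1 must be 0, so both g9 = 1 and g1 = 1.
g9 = ¬g8 must be 1, so g8 = 0.
Every assignment with g10 = 0 has s = 0; there are 3 such assignment(s).
  p=0, q=0, r=1, s=0
  p=0, q=1, r=1, s=0
  p=1, q=0, r=1, s=0

0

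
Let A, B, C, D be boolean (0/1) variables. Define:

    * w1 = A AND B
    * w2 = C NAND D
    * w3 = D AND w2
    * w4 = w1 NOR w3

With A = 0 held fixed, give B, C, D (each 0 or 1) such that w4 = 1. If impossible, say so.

B=1, C=1, D=1

w4 = w1 NOR w3 must be 1, so both w1 = 0 and w3 = 0.
w1 = A AND B must be 0, so at least one of A, B is 0.
Check with A = 0 and B=1, C=1, D=1:
w1 = A AND B = 0 AND 1 = 0
w2 = C NAND D = 1 NAND 1 = 0
w3 = D AND w2 = 1 AND 0 = 0
w4 = w1 NOR w3 = 0 NOR 0 = 1
So w4 = 1.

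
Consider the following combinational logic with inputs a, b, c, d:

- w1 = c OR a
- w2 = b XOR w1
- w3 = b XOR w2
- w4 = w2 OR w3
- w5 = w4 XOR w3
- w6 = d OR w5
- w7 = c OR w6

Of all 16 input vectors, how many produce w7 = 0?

w7 = c OR w6 must be 0, so both c = 0 and w6 = 0.
Enumerating the 16 input combinations, 3 give w7 = 0 and 13 give w7 = 1.

3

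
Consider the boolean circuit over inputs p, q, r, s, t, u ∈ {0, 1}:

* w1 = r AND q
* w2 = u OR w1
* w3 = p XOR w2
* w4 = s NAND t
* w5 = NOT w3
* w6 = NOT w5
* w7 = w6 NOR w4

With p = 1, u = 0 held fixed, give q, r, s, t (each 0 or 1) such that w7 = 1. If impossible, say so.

w7 = w6 NOR w4 must be 1, so both w6 = 0 and w4 = 0.
Check with p = 1, u = 0 and q=1, r=1, s=1, t=1:
w1 = r AND q = 1 AND 1 = 1
w2 = u OR w1 = 0 OR 1 = 1
w3 = p XOR w2 = 1 XOR 1 = 0
w4 = s NAND t = 1 NAND 1 = 0
w5 = NOT w3 = NOT 0 = 1
w6 = NOT w5 = NOT 1 = 0
w7 = w6 NOR w4 = 0 NOR 0 = 1
So w7 = 1.

q=1, r=1, s=1, t=1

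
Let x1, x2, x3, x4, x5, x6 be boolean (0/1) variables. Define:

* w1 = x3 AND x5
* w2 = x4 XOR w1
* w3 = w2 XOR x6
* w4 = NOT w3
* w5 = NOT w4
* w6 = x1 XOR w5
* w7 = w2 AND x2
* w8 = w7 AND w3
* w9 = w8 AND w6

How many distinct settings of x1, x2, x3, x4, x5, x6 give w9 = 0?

60

w9 = w8 AND w6 must be 0, so at least one of w8, w6 is 0.
Enumerating the 64 input combinations, 60 give w9 = 0 and 4 give w9 = 1.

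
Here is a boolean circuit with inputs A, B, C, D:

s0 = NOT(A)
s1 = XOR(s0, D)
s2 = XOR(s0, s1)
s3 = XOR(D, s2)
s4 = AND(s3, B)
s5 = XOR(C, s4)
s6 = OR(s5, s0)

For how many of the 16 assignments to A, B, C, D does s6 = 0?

4

s6 = OR(s5, s0) must be 0, so both s5 = 0 and s0 = 0.
s5 = XOR(C, s4) must be 0, so C and s4 are equal.
s0 = NOT(A) must be 0, so A = 1.
Satisfying assignments:
  A=1, B=0, C=0, D=0
  A=1, B=0, C=0, D=1
  A=1, B=1, C=0, D=0
  A=1, B=1, C=0, D=1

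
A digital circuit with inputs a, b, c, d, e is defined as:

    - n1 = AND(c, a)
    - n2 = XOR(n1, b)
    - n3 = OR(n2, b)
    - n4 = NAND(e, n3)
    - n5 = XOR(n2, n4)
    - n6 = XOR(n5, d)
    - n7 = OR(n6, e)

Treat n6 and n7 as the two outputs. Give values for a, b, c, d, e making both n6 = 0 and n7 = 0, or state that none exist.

a=0 b=1 c=1 d=0 e=0

Check with a=0 b=1 c=1 d=0 e=0:
n1 = AND(c, a) = AND(1, 0) = 0
n2 = XOR(n1, b) = XOR(0, 1) = 1
n3 = OR(n2, b) = OR(1, 1) = 1
n4 = NAND(e, n3) = NAND(0, 1) = 1
n5 = XOR(n2, n4) = XOR(1, 1) = 0
n6 = XOR(n5, d) = XOR(0, 0) = 0
n7 = OR(n6, e) = OR(0, 0) = 0
So n6 = 0 and n7 = 0.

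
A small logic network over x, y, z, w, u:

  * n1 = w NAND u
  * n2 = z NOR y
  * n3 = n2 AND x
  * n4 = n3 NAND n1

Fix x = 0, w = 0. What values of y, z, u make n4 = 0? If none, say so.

With x = 0, w = 0 fixed, none of the 8 settings of y, z, u give n4 = 0.
For example, with y=0, z=1, u=0:
n1 = w NAND u = 0 NAND 0 = 1
n2 = z NOR y = 1 NOR 0 = 0
n3 = n2 AND x = 0 AND 0 = 0
n4 = n3 NAND n1 = 0 NAND 1 = 1
giving n4 = 1 ≠ 0.

no solution exists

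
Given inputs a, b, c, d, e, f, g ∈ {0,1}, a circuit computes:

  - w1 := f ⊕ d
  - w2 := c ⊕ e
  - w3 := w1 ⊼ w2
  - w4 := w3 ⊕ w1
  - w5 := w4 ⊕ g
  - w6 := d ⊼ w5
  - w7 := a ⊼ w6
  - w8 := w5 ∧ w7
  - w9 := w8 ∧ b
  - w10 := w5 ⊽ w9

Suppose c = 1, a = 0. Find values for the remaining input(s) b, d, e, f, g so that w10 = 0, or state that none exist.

b=0, d=0, e=0, f=0, g=0

w10 = w5 ⊽ w9 must be 0, so at least one of w5, w9 is 1.
Check with c = 1, a = 0 and b=0, d=0, e=0, f=0, g=0:
w1 = f ⊕ d = 0 ⊕ 0 = 0
w2 = c ⊕ e = 1 ⊕ 0 = 1
w3 = w1 ⊼ w2 = 0 ⊼ 1 = 1
w4 = w3 ⊕ w1 = 1 ⊕ 0 = 1
w5 = w4 ⊕ g = 1 ⊕ 0 = 1
w6 = d ⊼ w5 = 0 ⊼ 1 = 1
w7 = a ⊼ w6 = 0 ⊼ 1 = 1
w8 = w5 ∧ w7 = 1 ∧ 1 = 1
w9 = w8 ∧ b = 1 ∧ 0 = 0
w10 = w5 ⊽ w9 = 1 ⊽ 0 = 0
So w10 = 0.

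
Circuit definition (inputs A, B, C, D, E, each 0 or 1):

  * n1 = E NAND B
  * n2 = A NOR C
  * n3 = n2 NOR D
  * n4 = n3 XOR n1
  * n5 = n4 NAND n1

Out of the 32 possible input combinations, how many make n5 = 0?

15

n5 = n4 NAND n1 must be 0, so both n4 = 1 and n1 = 1.
Enumerating the 32 input combinations, 15 give n5 = 0 and 17 give n5 = 1.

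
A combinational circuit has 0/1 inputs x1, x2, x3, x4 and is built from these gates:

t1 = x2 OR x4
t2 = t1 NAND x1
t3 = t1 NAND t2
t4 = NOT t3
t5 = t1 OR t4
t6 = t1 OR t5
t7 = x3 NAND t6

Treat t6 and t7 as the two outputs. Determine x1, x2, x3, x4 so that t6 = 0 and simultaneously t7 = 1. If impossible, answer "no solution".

Check with x1=1 x2=0 x3=0 x4=0:
t1 = x2 OR x4 = 0 OR 0 = 0
t2 = t1 NAND x1 = 0 NAND 1 = 1
t3 = t1 NAND t2 = 0 NAND 1 = 1
t4 = NOT t3 = NOT 1 = 0
t5 = t1 OR t4 = 0 OR 0 = 0
t6 = t1 OR t5 = 0 OR 0 = 0
t7 = x3 NAND t6 = 0 NAND 0 = 1
So t6 = 0 and t7 = 1.

x1=1 x2=0 x3=0 x4=0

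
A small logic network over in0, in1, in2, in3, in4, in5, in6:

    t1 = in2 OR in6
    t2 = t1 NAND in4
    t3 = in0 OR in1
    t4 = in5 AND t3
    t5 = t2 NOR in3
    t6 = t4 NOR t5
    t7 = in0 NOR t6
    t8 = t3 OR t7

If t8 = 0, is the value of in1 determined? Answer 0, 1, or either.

0

t8 = t3 OR t7 must be 0, so both t3 = 0 and t7 = 0.
t3 = in0 OR in1 must be 0, so both in0 = 0 and in1 = 0.
Every assignment with t8 = 0 has in1 = 0; there are 26 such assignment(s).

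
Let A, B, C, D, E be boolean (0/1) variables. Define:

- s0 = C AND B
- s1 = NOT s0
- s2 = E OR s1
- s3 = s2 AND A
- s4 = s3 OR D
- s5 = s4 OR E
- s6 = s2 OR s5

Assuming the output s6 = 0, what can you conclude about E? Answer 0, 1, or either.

s6 = s2 OR s5 must be 0, so both s2 = 0 and s5 = 0.
Every assignment with s6 = 0 has E = 0; there are 2 such assignment(s).
  A=0, B=1, C=1, D=0, E=0
  A=1, B=1, C=1, D=0, E=0

0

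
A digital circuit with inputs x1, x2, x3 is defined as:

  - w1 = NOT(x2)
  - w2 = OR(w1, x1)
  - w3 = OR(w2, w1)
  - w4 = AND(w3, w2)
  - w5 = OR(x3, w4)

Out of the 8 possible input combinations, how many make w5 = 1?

7

w5 = OR(x3, w4) must be 1, so at least one of x3, w4 is 1.
Enumerating the 8 input combinations, 7 give w5 = 1 and 1 give w5 = 0.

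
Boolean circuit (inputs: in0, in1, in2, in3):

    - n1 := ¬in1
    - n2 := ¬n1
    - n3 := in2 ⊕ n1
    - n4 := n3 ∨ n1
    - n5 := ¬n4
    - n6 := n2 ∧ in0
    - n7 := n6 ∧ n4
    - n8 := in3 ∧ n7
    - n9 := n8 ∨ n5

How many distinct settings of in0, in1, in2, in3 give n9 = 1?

5

n9 = n8 ∨ n5 must be 1, so at least one of n8, n5 is 1.
Enumerating the 16 input combinations, 5 give n9 = 1 and 11 give n9 = 0.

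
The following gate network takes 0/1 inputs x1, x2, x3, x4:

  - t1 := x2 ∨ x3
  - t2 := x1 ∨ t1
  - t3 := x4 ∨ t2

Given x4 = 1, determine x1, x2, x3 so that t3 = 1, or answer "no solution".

Check with x4 = 1 and x1=0, x2=0, x3=1:
t1 = x2 ∨ x3 = 0 ∨ 1 = 1
t2 = x1 ∨ t1 = 0 ∨ 1 = 1
t3 = x4 ∨ t2 = 1 ∨ 1 = 1
So t3 = 1.

x1=0, x2=0, x3=1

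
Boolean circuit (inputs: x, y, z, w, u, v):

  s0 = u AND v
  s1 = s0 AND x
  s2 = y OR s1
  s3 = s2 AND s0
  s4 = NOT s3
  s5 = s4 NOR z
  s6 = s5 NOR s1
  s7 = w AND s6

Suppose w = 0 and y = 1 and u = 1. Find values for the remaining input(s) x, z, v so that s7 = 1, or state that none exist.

With w = 0 and y = 1 and u = 1 fixed, none of the 8 settings of x, z, v give s7 = 1.
For example, with x=0, z=0, v=1:
s0 = u AND v = 1 AND 1 = 1
s1 = s0 AND x = 1 AND 0 = 0
s2 = y OR s1 = 1 OR 0 = 1
s3 = s2 AND s0 = 1 AND 1 = 1
s4 = NOT s3 = NOT 1 = 0
s5 = s4 NOR z = 0 NOR 0 = 1
s6 = s5 NOR s1 = 1 NOR 0 = 0
s7 = w AND s6 = 0 AND 0 = 0
giving s7 = 0 ≠ 1.

no solution exists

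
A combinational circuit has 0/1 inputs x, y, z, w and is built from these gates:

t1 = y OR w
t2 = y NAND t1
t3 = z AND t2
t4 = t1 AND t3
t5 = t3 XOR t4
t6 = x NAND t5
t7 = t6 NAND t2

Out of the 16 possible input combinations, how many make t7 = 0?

t7 = t6 NAND t2 must be 0, so both t6 = 1 and t2 = 1.
t6 = x NAND t5 must be 1, so at least one of x, t5 is 0.
t2 = y NAND t1 must be 1, so at least one of y, t1 is 0.
Enumerating the 16 input combinations, 7 give t7 = 0 and 9 give t7 = 1.

7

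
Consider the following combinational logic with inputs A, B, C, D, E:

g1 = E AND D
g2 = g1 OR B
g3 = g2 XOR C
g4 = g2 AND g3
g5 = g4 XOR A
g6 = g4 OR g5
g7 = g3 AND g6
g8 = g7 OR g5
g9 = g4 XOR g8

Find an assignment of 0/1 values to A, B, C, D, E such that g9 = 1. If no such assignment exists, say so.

A=1, B=1, C=1, D=1, E=1

g9 = g4 XOR g8 must be 1, so g4 and g8 differ.
Check with A=1, B=1, C=1, D=1, E=1:
g1 = E AND D = 1 AND 1 = 1
g2 = g1 OR B = 1 OR 1 = 1
g3 = g2 XOR C = 1 XOR 1 = 0
g4 = g2 AND g3 = 1 AND 0 = 0
g5 = g4 XOR A = 0 XOR 1 = 1
g6 = g4 OR g5 = 0 OR 1 = 1
g7 = g3 AND g6 = 0 AND 1 = 0
g8 = g7 OR g5 = 0 OR 1 = 1
g9 = g4 XOR g8 = 0 XOR 1 = 1
So g9 = 1 as required.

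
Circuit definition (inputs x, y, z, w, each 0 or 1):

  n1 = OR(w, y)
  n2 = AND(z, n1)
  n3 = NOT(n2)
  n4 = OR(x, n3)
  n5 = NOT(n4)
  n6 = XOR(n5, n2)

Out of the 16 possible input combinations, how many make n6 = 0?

n6 = XOR(n5, n2) must be 0, so n5 and n2 are equal.
Enumerating the 16 input combinations, 13 give n6 = 0 and 3 give n6 = 1.

13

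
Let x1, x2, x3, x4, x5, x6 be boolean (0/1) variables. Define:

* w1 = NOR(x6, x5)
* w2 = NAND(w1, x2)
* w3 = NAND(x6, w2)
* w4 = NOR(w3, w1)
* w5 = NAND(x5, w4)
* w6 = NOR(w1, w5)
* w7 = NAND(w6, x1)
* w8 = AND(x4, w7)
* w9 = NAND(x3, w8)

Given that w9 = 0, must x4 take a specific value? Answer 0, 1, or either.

w9 = NAND(x3, w8) must be 0, so both x3 = 1 and w8 = 1.
Every assignment with w9 = 0 has x4 = 1; there are 14 such assignment(s).

1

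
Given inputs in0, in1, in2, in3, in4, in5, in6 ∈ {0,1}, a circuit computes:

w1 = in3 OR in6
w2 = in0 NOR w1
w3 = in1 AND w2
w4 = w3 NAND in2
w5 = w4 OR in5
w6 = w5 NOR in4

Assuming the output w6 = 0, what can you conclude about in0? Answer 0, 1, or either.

either

Both values of in0 occur among assignments with w6 = 0:
  in0=0: in0=0, in1=0, in2=0, in3=0, in4=0, in5=0, in6=0
  in0=1: in0=1, in1=0, in2=0, in3=0, in4=0, in5=0, in6=0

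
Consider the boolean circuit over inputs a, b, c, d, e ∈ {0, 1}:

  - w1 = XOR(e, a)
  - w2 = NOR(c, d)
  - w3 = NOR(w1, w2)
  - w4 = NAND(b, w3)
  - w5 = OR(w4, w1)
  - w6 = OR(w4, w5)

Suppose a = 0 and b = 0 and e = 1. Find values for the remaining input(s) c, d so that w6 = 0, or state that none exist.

no solution exists

With a = 0 and b = 0 and e = 1 fixed, none of the 4 settings of c, d give w6 = 0.
For example, with c=0, d=0:
w1 = XOR(e, a) = XOR(1, 0) = 1
w2 = NOR(c, d) = NOR(0, 0) = 1
w3 = NOR(w1, w2) = NOR(1, 1) = 0
w4 = NAND(b, w3) = NAND(0, 0) = 1
w5 = OR(w4, w1) = OR(1, 1) = 1
w6 = OR(w4, w5) = OR(1, 1) = 1
giving w6 = 1 ≠ 0.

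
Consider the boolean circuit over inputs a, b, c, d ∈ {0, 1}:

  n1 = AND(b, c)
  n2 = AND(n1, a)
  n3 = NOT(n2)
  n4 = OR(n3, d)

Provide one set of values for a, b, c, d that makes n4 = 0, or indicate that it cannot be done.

a=1, b=1, c=1, d=0

n4 = OR(n3, d) must be 0, so both n3 = 0 and d = 0.
Check with a=1, b=1, c=1, d=0:
n1 = AND(b, c) = AND(1, 1) = 1
n2 = AND(n1, a) = AND(1, 1) = 1
n3 = NOT(n2) = NOT 1 = 0
n4 = OR(n3, d) = OR(0, 0) = 0
So n4 = 0 as required.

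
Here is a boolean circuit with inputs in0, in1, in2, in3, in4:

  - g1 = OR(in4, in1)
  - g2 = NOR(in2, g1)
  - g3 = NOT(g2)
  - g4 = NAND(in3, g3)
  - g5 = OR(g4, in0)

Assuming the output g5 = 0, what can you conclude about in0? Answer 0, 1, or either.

0

g5 = OR(g4, in0) must be 0, so both g4 = 0 and in0 = 0.
Every assignment with g5 = 0 has in0 = 0; there are 7 such assignment(s).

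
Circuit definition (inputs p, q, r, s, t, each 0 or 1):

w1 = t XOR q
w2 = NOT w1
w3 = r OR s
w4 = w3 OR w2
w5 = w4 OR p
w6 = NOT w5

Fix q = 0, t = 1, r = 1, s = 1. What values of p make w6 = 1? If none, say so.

no solution exists

With q = 0, t = 1, r = 1, s = 1 fixed, none of the 2 settings of p give w6 = 1.
For example, with p=0:
w1 = t XOR q = 1 XOR 0 = 1
w2 = NOT w1 = NOT 1 = 0
w3 = r OR s = 1 OR 1 = 1
w4 = w3 OR w2 = 1 OR 0 = 1
w5 = w4 OR p = 1 OR 0 = 1
w6 = NOT w5 = NOT 1 = 0
giving w6 = 0 ≠ 1.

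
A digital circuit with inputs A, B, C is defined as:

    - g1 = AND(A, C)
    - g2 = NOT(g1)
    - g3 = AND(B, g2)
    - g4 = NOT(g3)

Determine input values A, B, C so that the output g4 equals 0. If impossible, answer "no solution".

g4 = NOT(g3) must be 0, so g3 = 1.
g3 = AND(B, g2) must be 1, so both B = 1 and g2 = 1.
Check with A=0, B=1, C=0:
g1 = AND(A, C) = AND(0, 0) = 0
g2 = NOT(g1) = NOT 0 = 1
g3 = AND(B, g2) = AND(1, 1) = 1
g4 = NOT(g3) = NOT 1 = 0
So g4 = 0 as required.

A=0, B=1, C=0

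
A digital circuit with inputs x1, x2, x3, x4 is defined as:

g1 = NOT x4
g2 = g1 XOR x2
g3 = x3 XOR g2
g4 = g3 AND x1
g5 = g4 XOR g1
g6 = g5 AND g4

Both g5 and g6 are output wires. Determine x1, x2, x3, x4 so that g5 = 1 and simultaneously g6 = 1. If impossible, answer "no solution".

Check with x1=1, x2=0, x3=1, x4=1:
g1 = NOT x4 = NOT 1 = 0
g2 = g1 XOR x2 = 0 XOR 0 = 0
g3 = x3 XOR g2 = 1 XOR 0 = 1
g4 = g3 AND x1 = 1 AND 1 = 1
g5 = g4 XOR g1 = 1 XOR 0 = 1
g6 = g5 AND g4 = 1 AND 1 = 1
So g5 = 1 and g6 = 1.

x1=1, x2=0, x3=1, x4=1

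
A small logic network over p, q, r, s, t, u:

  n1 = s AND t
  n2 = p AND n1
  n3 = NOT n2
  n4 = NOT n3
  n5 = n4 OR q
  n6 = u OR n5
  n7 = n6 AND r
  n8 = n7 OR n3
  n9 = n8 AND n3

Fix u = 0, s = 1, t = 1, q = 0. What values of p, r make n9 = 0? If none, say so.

Check with u = 0, s = 1, t = 1, q = 0 and p=1, r=0:
n1 = s AND t = 1 AND 1 = 1
n2 = p AND n1 = 1 AND 1 = 1
n3 = NOT n2 = NOT 1 = 0
n4 = NOT n3 = NOT 0 = 1
n5 = n4 OR q = 1 OR 0 = 1
n6 = u OR n5 = 0 OR 1 = 1
n7 = n6 AND r = 1 AND 0 = 0
n8 = n7 OR n3 = 0 OR 0 = 0
n9 = n8 AND n3 = 0 AND 0 = 0
So n9 = 0.

p=1, r=0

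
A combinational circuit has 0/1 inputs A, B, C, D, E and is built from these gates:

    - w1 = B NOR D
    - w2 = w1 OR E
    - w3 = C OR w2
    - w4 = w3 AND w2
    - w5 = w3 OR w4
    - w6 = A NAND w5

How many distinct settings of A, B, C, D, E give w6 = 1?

19

w6 = A NAND w5 must be 1, so at least one of A, w5 is 0.
Enumerating the 32 input combinations, 19 give w6 = 1 and 13 give w6 = 0.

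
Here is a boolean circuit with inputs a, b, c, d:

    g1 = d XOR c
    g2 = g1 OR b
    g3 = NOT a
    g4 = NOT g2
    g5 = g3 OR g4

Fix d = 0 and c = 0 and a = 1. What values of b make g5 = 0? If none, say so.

Check with d = 0 and c = 0 and a = 1 and b=1:
g1 = d XOR c = 0 XOR 0 = 0
g2 = g1 OR b = 0 OR 1 = 1
g3 = NOT a = NOT 1 = 0
g4 = NOT g2 = NOT 1 = 0
g5 = g3 OR g4 = 0 OR 0 = 0
So g5 = 0.

b=1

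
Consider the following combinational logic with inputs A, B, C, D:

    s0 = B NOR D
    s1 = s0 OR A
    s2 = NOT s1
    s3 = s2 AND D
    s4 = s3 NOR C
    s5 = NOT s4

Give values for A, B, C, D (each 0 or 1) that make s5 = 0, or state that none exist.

A=0, B=1, C=0, D=0

s5 = NOT s4 must be 0, so s4 = 1.
s4 = s3 NOR C must be 1, so both s3 = 0 and C = 0.
s3 = s2 AND D must be 0, so at least one of s2, D is 0.
Check with A=0, B=1, C=0, D=0:
s0 = B NOR D = 1 NOR 0 = 0
s1 = s0 OR A = 0 OR 0 = 0
s2 = NOT s1 = NOT 0 = 1
s3 = s2 AND D = 1 AND 0 = 0
s4 = s3 NOR C = 0 NOR 0 = 1
s5 = NOT s4 = NOT 1 = 0
So s5 = 0 as required.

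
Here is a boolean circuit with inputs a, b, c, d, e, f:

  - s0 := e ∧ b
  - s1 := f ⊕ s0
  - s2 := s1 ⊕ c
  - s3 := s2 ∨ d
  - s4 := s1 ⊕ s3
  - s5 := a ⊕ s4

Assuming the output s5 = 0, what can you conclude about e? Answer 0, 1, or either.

Both values of e occur among assignments with s5 = 0:
  e=0: a=0, b=0, c=0, d=0, e=0, f=0
  e=1: a=0, b=0, c=0, d=0, e=1, f=0

either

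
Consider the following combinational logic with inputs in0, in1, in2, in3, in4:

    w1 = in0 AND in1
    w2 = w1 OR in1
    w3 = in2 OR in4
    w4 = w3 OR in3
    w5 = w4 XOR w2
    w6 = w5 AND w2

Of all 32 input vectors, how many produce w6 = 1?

2

w6 = w5 AND w2 must be 1, so both w5 = 1 and w2 = 1.
Enumerating the 32 input combinations, 2 give w6 = 1 and 30 give w6 = 0.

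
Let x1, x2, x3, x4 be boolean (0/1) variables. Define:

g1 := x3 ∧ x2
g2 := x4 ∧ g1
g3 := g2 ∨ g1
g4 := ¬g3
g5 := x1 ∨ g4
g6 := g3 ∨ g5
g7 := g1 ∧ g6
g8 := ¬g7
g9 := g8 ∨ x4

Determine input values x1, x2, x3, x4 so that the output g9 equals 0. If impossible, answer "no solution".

x1=1 x2=1 x3=1 x4=0

Check with x1=1 x2=1 x3=1 x4=0:
g1 = x3 ∧ x2 = 1 ∧ 1 = 1
g2 = x4 ∧ g1 = 0 ∧ 1 = 0
g3 = g2 ∨ g1 = 0 ∨ 1 = 1
g4 = ¬g3 = ¬1 = 0
g5 = x1 ∨ g4 = 1 ∨ 0 = 1
g6 = g3 ∨ g5 = 1 ∨ 1 = 1
g7 = g1 ∧ g6 = 1 ∧ 1 = 1
g8 = ¬g7 = ¬1 = 0
g9 = g8 ∨ x4 = 0 ∨ 0 = 0
So g9 = 0 as required.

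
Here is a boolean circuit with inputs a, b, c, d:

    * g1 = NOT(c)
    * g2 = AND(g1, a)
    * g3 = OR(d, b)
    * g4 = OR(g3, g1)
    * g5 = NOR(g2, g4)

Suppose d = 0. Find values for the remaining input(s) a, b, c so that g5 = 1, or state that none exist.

a=1 b=0 c=1

g5 = NOR(g2, g4) must be 1, so both g2 = 0 and g4 = 0.
Check with d = 0 and a=1, b=0, c=1:
g1 = NOT(c) = NOT 1 = 0
g2 = AND(g1, a) = AND(0, 1) = 0
g3 = OR(d, b) = OR(0, 0) = 0
g4 = OR(g3, g1) = OR(0, 0) = 0
g5 = NOR(g2, g4) = NOR(0, 0) = 1
So g5 = 1.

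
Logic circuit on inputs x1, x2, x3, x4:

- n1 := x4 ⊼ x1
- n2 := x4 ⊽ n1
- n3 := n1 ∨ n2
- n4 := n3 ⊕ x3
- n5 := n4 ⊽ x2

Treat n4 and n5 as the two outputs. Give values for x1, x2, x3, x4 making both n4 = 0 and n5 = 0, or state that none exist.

x1=0, x2=1, x3=1, x4=1

Check with x1=0, x2=1, x3=1, x4=1:
n1 = x4 ⊼ x1 = 1 ⊼ 0 = 1
n2 = x4 ⊽ n1 = 1 ⊽ 1 = 0
n3 = n1 ∨ n2 = 1 ∨ 0 = 1
n4 = n3 ⊕ x3 = 1 ⊕ 1 = 0
n5 = n4 ⊽ x2 = 0 ⊽ 1 = 0
So n4 = 0 and n5 = 0.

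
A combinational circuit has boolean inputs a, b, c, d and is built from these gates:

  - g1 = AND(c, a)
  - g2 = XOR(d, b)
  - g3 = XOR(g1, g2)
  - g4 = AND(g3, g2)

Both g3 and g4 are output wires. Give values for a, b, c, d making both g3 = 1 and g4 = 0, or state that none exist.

Check with a=1, b=1, c=1, d=1:
g1 = AND(c, a) = AND(1, 1) = 1
g2 = XOR(d, b) = XOR(1, 1) = 0
g3 = XOR(g1, g2) = XOR(1, 0) = 1
g4 = AND(g3, g2) = AND(1, 0) = 0
So g3 = 1 and g4 = 0.

a=1, b=1, c=1, d=1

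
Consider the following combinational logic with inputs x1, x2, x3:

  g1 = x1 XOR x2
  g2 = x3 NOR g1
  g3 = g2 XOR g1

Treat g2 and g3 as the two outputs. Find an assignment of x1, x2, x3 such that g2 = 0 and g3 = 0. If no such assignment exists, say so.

x1=1 x2=1 x3=1

Check with x1=1 x2=1 x3=1:
g1 = x1 XOR x2 = 1 XOR 1 = 0
g2 = x3 NOR g1 = 1 NOR 0 = 0
g3 = g2 XOR g1 = 0 XOR 0 = 0
So g2 = 0 and g3 = 0.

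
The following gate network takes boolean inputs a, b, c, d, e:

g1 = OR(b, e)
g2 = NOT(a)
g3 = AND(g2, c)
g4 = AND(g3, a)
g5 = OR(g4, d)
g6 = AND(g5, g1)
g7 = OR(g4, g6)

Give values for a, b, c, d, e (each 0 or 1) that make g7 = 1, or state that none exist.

a=1, b=1, c=1, d=1, e=0

g7 = OR(g4, g6) must be 1, so at least one of g4, g6 is 1.
Check with a=1, b=1, c=1, d=1, e=0:
g1 = OR(b, e) = OR(1, 0) = 1
g2 = NOT(a) = NOT 1 = 0
g3 = AND(g2, c) = AND(0, 1) = 0
g4 = AND(g3, a) = AND(0, 1) = 0
g5 = OR(g4, d) = OR(0, 1) = 1
g6 = AND(g5, g1) = AND(1, 1) = 1
g7 = OR(g4, g6) = OR(0, 1) = 1
So g7 = 1 as required.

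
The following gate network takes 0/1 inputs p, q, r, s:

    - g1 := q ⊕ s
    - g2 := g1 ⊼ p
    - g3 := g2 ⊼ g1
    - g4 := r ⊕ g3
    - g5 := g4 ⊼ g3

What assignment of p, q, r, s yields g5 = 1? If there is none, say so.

g5 = g4 ⊼ g3 must be 1, so at least one of g4, g3 is 0.
Check with p=1 q=1 r=1 s=0:
g1 = q ⊕ s = 1 ⊕ 0 = 1
g2 = g1 ⊼ p = 1 ⊼ 1 = 0
g3 = g2 ⊼ g1 = 0 ⊼ 1 = 1
g4 = r ⊕ g3 = 1 ⊕ 1 = 0
g5 = g4 ⊼ g3 = 0 ⊼ 1 = 1
So g5 = 1 as required.

p=1 q=1 r=1 s=0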